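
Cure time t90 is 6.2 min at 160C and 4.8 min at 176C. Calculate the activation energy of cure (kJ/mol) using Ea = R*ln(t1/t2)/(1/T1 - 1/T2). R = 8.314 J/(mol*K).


T1 = 433.15 K, T2 = 449.15 K
1/T1 - 1/T2 = 8.2241e-05
ln(t1/t2) = ln(6.2/4.8) = 0.2559
Ea = 8.314 * 0.2559 / 8.2241e-05 = 25872.9937 J/mol
Ea = 25.87 kJ/mol

25.87 kJ/mol


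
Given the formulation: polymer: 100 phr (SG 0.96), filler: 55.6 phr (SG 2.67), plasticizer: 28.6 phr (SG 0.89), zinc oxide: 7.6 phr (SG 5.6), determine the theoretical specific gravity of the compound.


Sum of weights = 191.8
Volume contributions:
  polymer: 100/0.96 = 104.1667
  filler: 55.6/2.67 = 20.8240
  plasticizer: 28.6/0.89 = 32.1348
  zinc oxide: 7.6/5.6 = 1.3571
Sum of volumes = 158.4826
SG = 191.8 / 158.4826 = 1.21

SG = 1.21


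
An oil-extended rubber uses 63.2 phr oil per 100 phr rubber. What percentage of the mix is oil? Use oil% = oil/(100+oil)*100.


Oil % = oil / (100 + oil) * 100
= 63.2 / (100 + 63.2) * 100
= 63.2 / 163.2 * 100
= 38.73%

38.73%


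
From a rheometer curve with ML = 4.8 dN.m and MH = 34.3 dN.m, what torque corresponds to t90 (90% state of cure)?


M90 = ML + 0.9 * (MH - ML)
M90 = 4.8 + 0.9 * (34.3 - 4.8)
M90 = 4.8 + 0.9 * 29.5
M90 = 31.35 dN.m

31.35 dN.m


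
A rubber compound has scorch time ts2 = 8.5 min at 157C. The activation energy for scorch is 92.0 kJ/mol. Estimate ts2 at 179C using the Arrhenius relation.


Convert temperatures: T1 = 157 + 273.15 = 430.15 K, T2 = 179 + 273.15 = 452.15 K
ts2_new = 8.5 * exp(92000 / 8.314 * (1/452.15 - 1/430.15))
1/T2 - 1/T1 = -1.1312e-04
ts2_new = 2.43 min

2.43 min


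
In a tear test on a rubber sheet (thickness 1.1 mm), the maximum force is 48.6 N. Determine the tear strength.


Tear strength = force / thickness
= 48.6 / 1.1
= 44.18 N/mm

44.18 N/mm


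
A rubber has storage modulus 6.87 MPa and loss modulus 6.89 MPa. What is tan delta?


tan delta = E'' / E'
= 6.89 / 6.87
= 1.0029

tan delta = 1.0029


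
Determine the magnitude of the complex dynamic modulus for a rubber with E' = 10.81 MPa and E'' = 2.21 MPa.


|E*| = sqrt(E'^2 + E''^2)
= sqrt(10.81^2 + 2.21^2)
= sqrt(116.8561 + 4.8841)
= 11.034 MPa

11.034 MPa


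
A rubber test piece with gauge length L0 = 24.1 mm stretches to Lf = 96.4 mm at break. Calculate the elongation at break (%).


Elongation = (Lf - L0) / L0 * 100
= (96.4 - 24.1) / 24.1 * 100
= 72.3 / 24.1 * 100
= 300.0%

300.0%


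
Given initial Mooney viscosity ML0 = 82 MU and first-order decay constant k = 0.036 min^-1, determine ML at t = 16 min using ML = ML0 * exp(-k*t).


ML = ML0 * exp(-k * t)
ML = 82 * exp(-0.036 * 16)
ML = 82 * 0.5621
ML = 46.1 MU

46.1 MU


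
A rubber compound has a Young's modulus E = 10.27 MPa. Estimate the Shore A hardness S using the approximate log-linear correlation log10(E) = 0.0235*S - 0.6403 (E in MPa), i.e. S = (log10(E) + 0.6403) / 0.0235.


log10(E) = 0.0235*S - 0.6403  =>  S = (log10(E) + 0.6403) / 0.0235
log10(10.27) = 1.011570
S = (1.011570 + 0.6403) / 0.0235 = 1.651870 / 0.0235
S = 70.3

Shore A = 70.3


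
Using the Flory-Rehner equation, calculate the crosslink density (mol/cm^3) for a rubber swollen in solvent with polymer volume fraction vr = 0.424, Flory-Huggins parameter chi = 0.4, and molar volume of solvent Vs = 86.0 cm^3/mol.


ln(1 - vr) = ln(1 - 0.424) = -0.5516
Numerator = -((-0.5516) + 0.424 + 0.4 * 0.424^2) = 0.0557
Denominator = 86.0 * (0.424^(1/3) - 0.424/2) = 46.3761
nu = 0.0557 / 46.3761 = 0.0012 mol/cm^3

0.0012 mol/cm^3


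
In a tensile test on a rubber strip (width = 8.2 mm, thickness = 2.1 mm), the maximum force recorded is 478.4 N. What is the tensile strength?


Area = width * thickness = 8.2 * 2.1 = 17.22 mm^2
TS = force / area = 478.4 / 17.22 = 27.78 MPa

27.78 MPa


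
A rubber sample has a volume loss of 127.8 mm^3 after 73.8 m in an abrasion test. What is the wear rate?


Rate = volume_loss / distance
= 127.8 / 73.8
= 1.732 mm^3/m

1.732 mm^3/m


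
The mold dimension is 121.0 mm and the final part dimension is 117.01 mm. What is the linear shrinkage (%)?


Shrinkage = (mold - part) / mold * 100
= (121.0 - 117.01) / 121.0 * 100
= 3.99 / 121.0 * 100
= 3.3%

3.3%


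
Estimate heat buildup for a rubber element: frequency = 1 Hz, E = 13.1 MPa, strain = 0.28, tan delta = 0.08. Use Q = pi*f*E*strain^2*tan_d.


Q = pi * f * E * strain^2 * tan_d
= pi * 1 * 13.1 * 0.28^2 * 0.08
= pi * 1 * 13.1 * 0.0784 * 0.08
= 0.2581

Q = 0.2581


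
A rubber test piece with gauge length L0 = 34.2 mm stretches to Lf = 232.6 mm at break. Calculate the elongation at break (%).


Elongation = (Lf - L0) / L0 * 100
= (232.6 - 34.2) / 34.2 * 100
= 198.4 / 34.2 * 100
= 580.1%

580.1%


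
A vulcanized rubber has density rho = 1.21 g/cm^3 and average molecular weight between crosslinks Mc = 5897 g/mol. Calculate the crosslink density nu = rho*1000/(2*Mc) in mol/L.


nu = rho * 1000 / (2 * Mc)
nu = 1.21 * 1000 / (2 * 5897)
nu = 1210.0 / 11794
nu = 0.1026 mol/L

0.1026 mol/L


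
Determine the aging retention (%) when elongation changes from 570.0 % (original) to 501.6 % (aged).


Retention = aged / original * 100
= 501.6 / 570.0 * 100
= 88.0%

88.0%


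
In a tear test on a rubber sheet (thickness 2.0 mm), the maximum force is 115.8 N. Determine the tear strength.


Tear strength = force / thickness
= 115.8 / 2.0
= 57.9 N/mm

57.9 N/mm


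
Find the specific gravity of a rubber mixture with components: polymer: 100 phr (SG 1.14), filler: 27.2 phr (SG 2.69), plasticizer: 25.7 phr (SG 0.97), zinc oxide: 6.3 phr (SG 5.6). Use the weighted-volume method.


Sum of weights = 159.2
Volume contributions:
  polymer: 100/1.14 = 87.7193
  filler: 27.2/2.69 = 10.1115
  plasticizer: 25.7/0.97 = 26.4948
  zinc oxide: 6.3/5.6 = 1.1250
Sum of volumes = 125.4507
SG = 159.2 / 125.4507 = 1.269

SG = 1.269


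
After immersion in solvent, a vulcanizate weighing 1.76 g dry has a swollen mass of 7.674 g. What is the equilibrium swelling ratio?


Q = W_swollen / W_dry
Q = 7.674 / 1.76
Q = 4.36

Q = 4.36


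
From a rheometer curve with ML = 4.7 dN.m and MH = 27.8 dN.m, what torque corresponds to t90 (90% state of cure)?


M90 = ML + 0.9 * (MH - ML)
M90 = 4.7 + 0.9 * (27.8 - 4.7)
M90 = 4.7 + 0.9 * 23.1
M90 = 25.49 dN.m

25.49 dN.m


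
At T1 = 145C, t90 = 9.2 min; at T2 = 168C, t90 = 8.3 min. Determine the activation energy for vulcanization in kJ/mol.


T1 = 418.15 K, T2 = 441.15 K
1/T1 - 1/T2 = 1.2468e-04
ln(t1/t2) = ln(9.2/8.3) = 0.1029
Ea = 8.314 * 0.1029 / 1.2468e-04 = 6864.6493 J/mol
Ea = 6.86 kJ/mol

6.86 kJ/mol


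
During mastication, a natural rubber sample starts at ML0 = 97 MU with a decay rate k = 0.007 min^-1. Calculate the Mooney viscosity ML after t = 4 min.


ML = ML0 * exp(-k * t)
ML = 97 * exp(-0.007 * 4)
ML = 97 * 0.9724
ML = 94.32 MU

94.32 MU


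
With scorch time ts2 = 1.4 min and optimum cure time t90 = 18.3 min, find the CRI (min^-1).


CRI = 100 / (t90 - ts2)
= 100 / (18.3 - 1.4)
= 100 / 16.9
= 5.92 min^-1

5.92 min^-1


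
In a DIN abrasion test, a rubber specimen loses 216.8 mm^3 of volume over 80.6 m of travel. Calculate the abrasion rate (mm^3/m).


Rate = volume_loss / distance
= 216.8 / 80.6
= 2.69 mm^3/m

2.69 mm^3/m


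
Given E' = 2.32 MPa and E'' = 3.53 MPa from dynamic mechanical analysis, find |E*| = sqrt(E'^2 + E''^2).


|E*| = sqrt(E'^2 + E''^2)
= sqrt(2.32^2 + 3.53^2)
= sqrt(5.3824 + 12.4609)
= 4.224 MPa

4.224 MPa


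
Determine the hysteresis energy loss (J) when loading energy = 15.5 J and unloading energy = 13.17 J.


Hysteresis loss = loading - unloading
= 15.5 - 13.17
= 2.33 J

2.33 J


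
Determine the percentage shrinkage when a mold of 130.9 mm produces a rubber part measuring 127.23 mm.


Shrinkage = (mold - part) / mold * 100
= (130.9 - 127.23) / 130.9 * 100
= 3.67 / 130.9 * 100
= 2.8%

2.8%


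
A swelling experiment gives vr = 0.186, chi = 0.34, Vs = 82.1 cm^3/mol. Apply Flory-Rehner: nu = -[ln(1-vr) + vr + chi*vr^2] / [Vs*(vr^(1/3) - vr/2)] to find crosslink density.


ln(1 - vr) = ln(1 - 0.186) = -0.2058
Numerator = -((-0.2058) + 0.186 + 0.34 * 0.186^2) = 0.0080
Denominator = 82.1 * (0.186^(1/3) - 0.186/2) = 39.2296
nu = 0.0080 / 39.2296 = 2.0475e-04 mol/cm^3

2.0475e-04 mol/cm^3


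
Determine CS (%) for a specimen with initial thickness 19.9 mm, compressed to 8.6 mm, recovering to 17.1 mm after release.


CS = (t0 - recovered) / (t0 - ts) * 100
= (19.9 - 17.1) / (19.9 - 8.6) * 100
= 2.8 / 11.3 * 100
= 24.8%

24.8%


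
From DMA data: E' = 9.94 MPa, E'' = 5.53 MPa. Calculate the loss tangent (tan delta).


tan delta = E'' / E'
= 5.53 / 9.94
= 0.5563

tan delta = 0.5563


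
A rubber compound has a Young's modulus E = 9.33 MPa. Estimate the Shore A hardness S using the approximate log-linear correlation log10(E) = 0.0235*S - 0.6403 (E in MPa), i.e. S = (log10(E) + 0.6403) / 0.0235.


log10(E) = 0.0235*S - 0.6403  =>  S = (log10(E) + 0.6403) / 0.0235
log10(9.33) = 0.969882
S = (0.969882 + 0.6403) / 0.0235 = 1.610182 / 0.0235
S = 68.5

Shore A = 68.5


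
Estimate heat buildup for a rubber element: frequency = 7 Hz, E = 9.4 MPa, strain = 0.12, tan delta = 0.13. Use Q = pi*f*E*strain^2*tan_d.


Q = pi * f * E * strain^2 * tan_d
= pi * 7 * 9.4 * 0.12^2 * 0.13
= pi * 7 * 9.4 * 0.0144 * 0.13
= 0.3870

Q = 0.3870


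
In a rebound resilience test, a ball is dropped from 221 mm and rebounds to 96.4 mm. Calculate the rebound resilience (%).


Resilience = h_rebound / h_drop * 100
= 96.4 / 221 * 100
= 43.6%

43.6%


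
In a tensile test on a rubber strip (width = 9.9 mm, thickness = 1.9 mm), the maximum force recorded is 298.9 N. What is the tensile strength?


Area = width * thickness = 9.9 * 1.9 = 18.81 mm^2
TS = force / area = 298.9 / 18.81 = 15.89 MPa

15.89 MPa


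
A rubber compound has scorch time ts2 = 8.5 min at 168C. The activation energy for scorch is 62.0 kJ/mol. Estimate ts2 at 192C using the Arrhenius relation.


Convert temperatures: T1 = 168 + 273.15 = 441.15 K, T2 = 192 + 273.15 = 465.15 K
ts2_new = 8.5 * exp(62000 / 8.314 * (1/465.15 - 1/441.15))
1/T2 - 1/T1 = -1.1696e-04
ts2_new = 3.55 min

3.55 min


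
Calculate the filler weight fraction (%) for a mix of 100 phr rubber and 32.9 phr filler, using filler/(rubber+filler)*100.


Filler % = filler / (rubber + filler) * 100
= 32.9 / (100 + 32.9) * 100
= 32.9 / 132.9 * 100
= 24.76%

24.76%


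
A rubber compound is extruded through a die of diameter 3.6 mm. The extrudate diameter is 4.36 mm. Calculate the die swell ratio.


Die swell ratio = D_extrudate / D_die
= 4.36 / 3.6
= 1.211

Die swell = 1.211


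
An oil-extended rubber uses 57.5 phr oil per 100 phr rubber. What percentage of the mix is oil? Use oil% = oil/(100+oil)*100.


Oil % = oil / (100 + oil) * 100
= 57.5 / (100 + 57.5) * 100
= 57.5 / 157.5 * 100
= 36.51%

36.51%


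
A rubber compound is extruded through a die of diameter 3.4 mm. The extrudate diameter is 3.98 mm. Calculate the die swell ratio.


Die swell ratio = D_extrudate / D_die
= 3.98 / 3.4
= 1.171

Die swell = 1.171


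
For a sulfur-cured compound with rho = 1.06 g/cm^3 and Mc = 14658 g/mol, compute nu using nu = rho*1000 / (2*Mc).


nu = rho * 1000 / (2 * Mc)
nu = 1.06 * 1000 / (2 * 14658)
nu = 1060.0 / 29316
nu = 0.0362 mol/L

0.0362 mol/L


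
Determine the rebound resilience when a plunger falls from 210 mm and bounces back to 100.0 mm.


Resilience = h_rebound / h_drop * 100
= 100.0 / 210 * 100
= 47.6%

47.6%


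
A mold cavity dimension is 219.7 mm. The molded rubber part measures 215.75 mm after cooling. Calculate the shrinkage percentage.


Shrinkage = (mold - part) / mold * 100
= (219.7 - 215.75) / 219.7 * 100
= 3.95 / 219.7 * 100
= 1.8%

1.8%


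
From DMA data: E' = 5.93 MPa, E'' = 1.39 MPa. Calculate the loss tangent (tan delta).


tan delta = E'' / E'
= 1.39 / 5.93
= 0.2344

tan delta = 0.2344


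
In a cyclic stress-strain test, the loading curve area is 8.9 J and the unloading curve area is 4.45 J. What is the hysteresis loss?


Hysteresis loss = loading - unloading
= 8.9 - 4.45
= 4.45 J

4.45 J


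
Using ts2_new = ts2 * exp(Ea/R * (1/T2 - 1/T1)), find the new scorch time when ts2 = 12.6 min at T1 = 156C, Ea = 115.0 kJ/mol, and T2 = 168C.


Convert temperatures: T1 = 156 + 273.15 = 429.15 K, T2 = 168 + 273.15 = 441.15 K
ts2_new = 12.6 * exp(115000 / 8.314 * (1/441.15 - 1/429.15))
1/T2 - 1/T1 = -6.3385e-05
ts2_new = 5.24 min

5.24 min


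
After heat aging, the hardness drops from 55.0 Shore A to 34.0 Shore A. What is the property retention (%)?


Retention = aged / original * 100
= 34.0 / 55.0 * 100
= 61.8%

61.8%


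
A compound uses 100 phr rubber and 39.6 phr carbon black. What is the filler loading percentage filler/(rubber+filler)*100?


Filler % = filler / (rubber + filler) * 100
= 39.6 / (100 + 39.6) * 100
= 39.6 / 139.6 * 100
= 28.37%

28.37%


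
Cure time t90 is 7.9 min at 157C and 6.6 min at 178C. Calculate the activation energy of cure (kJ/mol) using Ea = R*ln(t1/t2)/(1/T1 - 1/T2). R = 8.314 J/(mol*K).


T1 = 430.15 K, T2 = 451.15 K
1/T1 - 1/T2 = 1.0821e-04
ln(t1/t2) = ln(7.9/6.6) = 0.1798
Ea = 8.314 * 0.1798 / 1.0821e-04 = 13813.5295 J/mol
Ea = 13.81 kJ/mol

13.81 kJ/mol


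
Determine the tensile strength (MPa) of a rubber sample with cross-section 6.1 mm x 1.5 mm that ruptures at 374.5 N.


Area = width * thickness = 6.1 * 1.5 = 9.15 mm^2
TS = force / area = 374.5 / 9.15 = 40.93 MPa

40.93 MPa


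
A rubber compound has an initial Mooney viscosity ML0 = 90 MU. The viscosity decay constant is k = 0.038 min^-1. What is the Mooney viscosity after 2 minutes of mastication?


ML = ML0 * exp(-k * t)
ML = 90 * exp(-0.038 * 2)
ML = 90 * 0.9268
ML = 83.41 MU

83.41 MU


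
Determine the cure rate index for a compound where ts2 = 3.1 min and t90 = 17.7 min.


CRI = 100 / (t90 - ts2)
= 100 / (17.7 - 3.1)
= 100 / 14.6
= 6.85 min^-1

6.85 min^-1


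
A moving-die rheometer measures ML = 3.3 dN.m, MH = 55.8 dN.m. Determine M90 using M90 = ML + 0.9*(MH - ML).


M90 = ML + 0.9 * (MH - ML)
M90 = 3.3 + 0.9 * (55.8 - 3.3)
M90 = 3.3 + 0.9 * 52.5
M90 = 50.55 dN.m

50.55 dN.m


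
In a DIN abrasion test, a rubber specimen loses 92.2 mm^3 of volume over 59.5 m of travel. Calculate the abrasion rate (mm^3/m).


Rate = volume_loss / distance
= 92.2 / 59.5
= 1.55 mm^3/m

1.55 mm^3/m


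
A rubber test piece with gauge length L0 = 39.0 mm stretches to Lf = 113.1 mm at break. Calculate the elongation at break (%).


Elongation = (Lf - L0) / L0 * 100
= (113.1 - 39.0) / 39.0 * 100
= 74.1 / 39.0 * 100
= 190.0%

190.0%


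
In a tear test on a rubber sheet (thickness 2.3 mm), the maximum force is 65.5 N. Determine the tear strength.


Tear strength = force / thickness
= 65.5 / 2.3
= 28.48 N/mm

28.48 N/mm


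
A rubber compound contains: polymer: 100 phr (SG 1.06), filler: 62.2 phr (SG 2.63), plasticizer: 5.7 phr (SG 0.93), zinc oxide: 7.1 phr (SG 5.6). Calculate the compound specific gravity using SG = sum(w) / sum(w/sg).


Sum of weights = 175.0
Volume contributions:
  polymer: 100/1.06 = 94.3396
  filler: 62.2/2.63 = 23.6502
  plasticizer: 5.7/0.93 = 6.1290
  zinc oxide: 7.1/5.6 = 1.2679
Sum of volumes = 125.3867
SG = 175.0 / 125.3867 = 1.396

SG = 1.396


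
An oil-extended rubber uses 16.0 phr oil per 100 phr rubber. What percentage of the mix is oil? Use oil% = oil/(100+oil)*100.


Oil % = oil / (100 + oil) * 100
= 16.0 / (100 + 16.0) * 100
= 16.0 / 116.0 * 100
= 13.79%

13.79%


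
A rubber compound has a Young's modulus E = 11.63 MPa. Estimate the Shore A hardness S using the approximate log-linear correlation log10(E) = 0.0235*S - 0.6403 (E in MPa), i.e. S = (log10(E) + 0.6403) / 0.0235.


log10(E) = 0.0235*S - 0.6403  =>  S = (log10(E) + 0.6403) / 0.0235
log10(11.63) = 1.065580
S = (1.065580 + 0.6403) / 0.0235 = 1.705880 / 0.0235
S = 72.6

Shore A = 72.6


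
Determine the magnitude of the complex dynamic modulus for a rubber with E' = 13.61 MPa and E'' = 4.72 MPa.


|E*| = sqrt(E'^2 + E''^2)
= sqrt(13.61^2 + 4.72^2)
= sqrt(185.2321 + 22.2784)
= 14.405 MPa

14.405 MPa


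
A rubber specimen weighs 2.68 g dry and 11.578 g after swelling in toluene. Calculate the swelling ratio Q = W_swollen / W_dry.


Q = W_swollen / W_dry
Q = 11.578 / 2.68
Q = 4.32

Q = 4.32


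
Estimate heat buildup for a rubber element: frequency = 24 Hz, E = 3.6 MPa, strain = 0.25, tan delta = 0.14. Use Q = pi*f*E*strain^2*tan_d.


Q = pi * f * E * strain^2 * tan_d
= pi * 24 * 3.6 * 0.25^2 * 0.14
= pi * 24 * 3.6 * 0.0625 * 0.14
= 2.3750

Q = 2.3750


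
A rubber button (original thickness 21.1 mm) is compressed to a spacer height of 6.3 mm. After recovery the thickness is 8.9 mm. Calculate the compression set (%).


CS = (t0 - recovered) / (t0 - ts) * 100
= (21.1 - 8.9) / (21.1 - 6.3) * 100
= 12.2 / 14.8 * 100
= 82.4%

82.4%


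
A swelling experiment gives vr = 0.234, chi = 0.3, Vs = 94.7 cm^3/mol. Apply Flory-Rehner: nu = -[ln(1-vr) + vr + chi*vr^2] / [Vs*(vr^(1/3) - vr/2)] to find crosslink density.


ln(1 - vr) = ln(1 - 0.234) = -0.2666
Numerator = -((-0.2666) + 0.234 + 0.3 * 0.234^2) = 0.0161
Denominator = 94.7 * (0.234^(1/3) - 0.234/2) = 47.2765
nu = 0.0161 / 47.2765 = 3.4153e-04 mol/cm^3

3.4153e-04 mol/cm^3


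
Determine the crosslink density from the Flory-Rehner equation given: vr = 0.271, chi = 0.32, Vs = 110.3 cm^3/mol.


ln(1 - vr) = ln(1 - 0.271) = -0.3161
Numerator = -((-0.3161) + 0.271 + 0.32 * 0.271^2) = 0.0216
Denominator = 110.3 * (0.271^(1/3) - 0.271/2) = 56.4325
nu = 0.0216 / 56.4325 = 3.8241e-04 mol/cm^3

3.8241e-04 mol/cm^3


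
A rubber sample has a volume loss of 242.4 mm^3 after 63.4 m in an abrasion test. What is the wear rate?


Rate = volume_loss / distance
= 242.4 / 63.4
= 3.823 mm^3/m

3.823 mm^3/m


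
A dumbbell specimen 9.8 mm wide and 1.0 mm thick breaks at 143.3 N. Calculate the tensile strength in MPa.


Area = width * thickness = 9.8 * 1.0 = 9.8 mm^2
TS = force / area = 143.3 / 9.8 = 14.62 MPa

14.62 MPa


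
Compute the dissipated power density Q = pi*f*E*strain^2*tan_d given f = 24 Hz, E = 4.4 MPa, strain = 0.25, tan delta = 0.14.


Q = pi * f * E * strain^2 * tan_d
= pi * 24 * 4.4 * 0.25^2 * 0.14
= pi * 24 * 4.4 * 0.0625 * 0.14
= 2.9028

Q = 2.9028


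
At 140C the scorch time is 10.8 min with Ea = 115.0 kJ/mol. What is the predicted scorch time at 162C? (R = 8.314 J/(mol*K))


Convert temperatures: T1 = 140 + 273.15 = 413.15 K, T2 = 162 + 273.15 = 435.15 K
ts2_new = 10.8 * exp(115000 / 8.314 * (1/435.15 - 1/413.15))
1/T2 - 1/T1 = -1.2237e-04
ts2_new = 1.99 min

1.99 min


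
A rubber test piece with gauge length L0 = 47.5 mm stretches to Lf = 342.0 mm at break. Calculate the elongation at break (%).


Elongation = (Lf - L0) / L0 * 100
= (342.0 - 47.5) / 47.5 * 100
= 294.5 / 47.5 * 100
= 620.0%

620.0%


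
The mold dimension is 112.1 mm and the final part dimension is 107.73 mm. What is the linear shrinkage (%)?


Shrinkage = (mold - part) / mold * 100
= (112.1 - 107.73) / 112.1 * 100
= 4.37 / 112.1 * 100
= 3.9%

3.9%


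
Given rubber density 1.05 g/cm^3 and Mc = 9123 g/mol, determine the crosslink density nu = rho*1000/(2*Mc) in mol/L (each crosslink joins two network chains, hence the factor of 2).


nu = rho * 1000 / (2 * Mc)
nu = 1.05 * 1000 / (2 * 9123)
nu = 1050.0 / 18246
nu = 0.0575 mol/L

0.0575 mol/L


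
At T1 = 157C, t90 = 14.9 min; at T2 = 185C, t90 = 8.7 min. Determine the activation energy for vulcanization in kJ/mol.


T1 = 430.15 K, T2 = 458.15 K
1/T1 - 1/T2 = 1.4208e-04
ln(t1/t2) = ln(14.9/8.7) = 0.5380
Ea = 8.314 * 0.5380 / 1.4208e-04 = 31484.2033 J/mol
Ea = 31.48 kJ/mol

31.48 kJ/mol


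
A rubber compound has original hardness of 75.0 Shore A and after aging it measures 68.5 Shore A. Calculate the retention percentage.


Retention = aged / original * 100
= 68.5 / 75.0 * 100
= 91.3%

91.3%


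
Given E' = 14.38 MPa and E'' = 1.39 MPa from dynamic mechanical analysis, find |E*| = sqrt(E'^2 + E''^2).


|E*| = sqrt(E'^2 + E''^2)
= sqrt(14.38^2 + 1.39^2)
= sqrt(206.7844 + 1.9321)
= 14.447 MPa

14.447 MPa


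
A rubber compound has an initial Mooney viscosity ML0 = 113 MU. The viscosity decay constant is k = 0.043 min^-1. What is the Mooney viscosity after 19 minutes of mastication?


ML = ML0 * exp(-k * t)
ML = 113 * exp(-0.043 * 19)
ML = 113 * 0.4418
ML = 49.92 MU

49.92 MU


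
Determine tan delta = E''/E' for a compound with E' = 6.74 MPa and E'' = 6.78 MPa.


tan delta = E'' / E'
= 6.78 / 6.74
= 1.0059

tan delta = 1.0059


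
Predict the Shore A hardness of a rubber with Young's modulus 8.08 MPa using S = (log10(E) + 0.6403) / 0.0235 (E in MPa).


log10(E) = 0.0235*S - 0.6403  =>  S = (log10(E) + 0.6403) / 0.0235
log10(8.08) = 0.907411
S = (0.907411 + 0.6403) / 0.0235 = 1.547711 / 0.0235
S = 65.9

Shore A = 65.9


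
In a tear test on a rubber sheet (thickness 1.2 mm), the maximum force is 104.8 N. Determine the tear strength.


Tear strength = force / thickness
= 104.8 / 1.2
= 87.33 N/mm

87.33 N/mm


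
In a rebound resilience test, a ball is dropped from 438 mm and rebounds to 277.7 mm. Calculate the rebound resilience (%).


Resilience = h_rebound / h_drop * 100
= 277.7 / 438 * 100
= 63.4%

63.4%


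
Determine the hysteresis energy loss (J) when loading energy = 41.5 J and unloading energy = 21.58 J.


Hysteresis loss = loading - unloading
= 41.5 - 21.58
= 19.92 J

19.92 J


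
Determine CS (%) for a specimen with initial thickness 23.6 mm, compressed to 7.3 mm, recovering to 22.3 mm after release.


CS = (t0 - recovered) / (t0 - ts) * 100
= (23.6 - 22.3) / (23.6 - 7.3) * 100
= 1.3 / 16.3 * 100
= 8.0%

8.0%


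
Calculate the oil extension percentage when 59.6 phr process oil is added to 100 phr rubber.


Oil % = oil / (100 + oil) * 100
= 59.6 / (100 + 59.6) * 100
= 59.6 / 159.6 * 100
= 37.34%

37.34%


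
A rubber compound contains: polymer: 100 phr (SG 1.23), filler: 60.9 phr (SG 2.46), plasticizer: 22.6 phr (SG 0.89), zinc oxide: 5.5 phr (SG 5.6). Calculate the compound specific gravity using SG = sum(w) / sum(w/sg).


Sum of weights = 189.0
Volume contributions:
  polymer: 100/1.23 = 81.3008
  filler: 60.9/2.46 = 24.7561
  plasticizer: 22.6/0.89 = 25.3933
  zinc oxide: 5.5/5.6 = 0.9821
Sum of volumes = 132.4323
SG = 189.0 / 132.4323 = 1.427

SG = 1.427


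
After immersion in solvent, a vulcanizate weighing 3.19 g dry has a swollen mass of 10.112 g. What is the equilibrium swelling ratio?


Q = W_swollen / W_dry
Q = 10.112 / 3.19
Q = 3.17

Q = 3.17


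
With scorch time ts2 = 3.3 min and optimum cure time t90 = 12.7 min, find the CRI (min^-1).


CRI = 100 / (t90 - ts2)
= 100 / (12.7 - 3.3)
= 100 / 9.4
= 10.64 min^-1

10.64 min^-1


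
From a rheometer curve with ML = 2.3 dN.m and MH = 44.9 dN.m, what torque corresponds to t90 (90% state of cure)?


M90 = ML + 0.9 * (MH - ML)
M90 = 2.3 + 0.9 * (44.9 - 2.3)
M90 = 2.3 + 0.9 * 42.6
M90 = 40.64 dN.m

40.64 dN.m


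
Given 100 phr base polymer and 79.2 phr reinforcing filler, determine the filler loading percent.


Filler % = filler / (rubber + filler) * 100
= 79.2 / (100 + 79.2) * 100
= 79.2 / 179.2 * 100
= 44.2%

44.2%


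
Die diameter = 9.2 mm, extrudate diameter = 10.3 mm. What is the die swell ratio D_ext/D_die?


Die swell ratio = D_extrudate / D_die
= 10.3 / 9.2
= 1.12

Die swell = 1.12


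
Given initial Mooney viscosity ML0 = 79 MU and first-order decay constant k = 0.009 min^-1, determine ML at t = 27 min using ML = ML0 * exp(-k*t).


ML = ML0 * exp(-k * t)
ML = 79 * exp(-0.009 * 27)
ML = 79 * 0.7843
ML = 61.96 MU

61.96 MU


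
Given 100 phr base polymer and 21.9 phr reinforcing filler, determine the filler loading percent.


Filler % = filler / (rubber + filler) * 100
= 21.9 / (100 + 21.9) * 100
= 21.9 / 121.9 * 100
= 17.97%

17.97%


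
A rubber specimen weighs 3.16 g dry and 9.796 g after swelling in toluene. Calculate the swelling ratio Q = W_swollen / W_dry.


Q = W_swollen / W_dry
Q = 9.796 / 3.16
Q = 3.1

Q = 3.1


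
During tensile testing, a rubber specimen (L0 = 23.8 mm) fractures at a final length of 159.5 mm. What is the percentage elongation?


Elongation = (Lf - L0) / L0 * 100
= (159.5 - 23.8) / 23.8 * 100
= 135.7 / 23.8 * 100
= 570.2%

570.2%


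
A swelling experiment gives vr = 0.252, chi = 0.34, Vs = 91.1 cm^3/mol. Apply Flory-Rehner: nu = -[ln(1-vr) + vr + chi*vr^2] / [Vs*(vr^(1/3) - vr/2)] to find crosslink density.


ln(1 - vr) = ln(1 - 0.252) = -0.2904
Numerator = -((-0.2904) + 0.252 + 0.34 * 0.252^2) = 0.0168
Denominator = 91.1 * (0.252^(1/3) - 0.252/2) = 46.0634
nu = 0.0168 / 46.0634 = 3.6387e-04 mol/cm^3

3.6387e-04 mol/cm^3


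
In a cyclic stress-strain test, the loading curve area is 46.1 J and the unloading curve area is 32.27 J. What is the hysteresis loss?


Hysteresis loss = loading - unloading
= 46.1 - 32.27
= 13.83 J

13.83 J


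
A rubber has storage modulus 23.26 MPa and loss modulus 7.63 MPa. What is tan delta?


tan delta = E'' / E'
= 7.63 / 23.26
= 0.328

tan delta = 0.328


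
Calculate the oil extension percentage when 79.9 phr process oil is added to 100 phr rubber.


Oil % = oil / (100 + oil) * 100
= 79.9 / (100 + 79.9) * 100
= 79.9 / 179.9 * 100
= 44.41%

44.41%


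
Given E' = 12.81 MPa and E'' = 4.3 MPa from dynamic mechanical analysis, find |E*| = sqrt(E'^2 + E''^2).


|E*| = sqrt(E'^2 + E''^2)
= sqrt(12.81^2 + 4.3^2)
= sqrt(164.0961 + 18.4900)
= 13.512 MPa

13.512 MPa


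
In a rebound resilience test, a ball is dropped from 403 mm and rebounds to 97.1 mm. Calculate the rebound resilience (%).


Resilience = h_rebound / h_drop * 100
= 97.1 / 403 * 100
= 24.1%

24.1%


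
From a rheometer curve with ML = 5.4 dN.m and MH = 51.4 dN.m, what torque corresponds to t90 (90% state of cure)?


M90 = ML + 0.9 * (MH - ML)
M90 = 5.4 + 0.9 * (51.4 - 5.4)
M90 = 5.4 + 0.9 * 46.0
M90 = 46.8 dN.m

46.8 dN.m


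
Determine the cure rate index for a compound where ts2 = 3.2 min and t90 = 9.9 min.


CRI = 100 / (t90 - ts2)
= 100 / (9.9 - 3.2)
= 100 / 6.7
= 14.93 min^-1

14.93 min^-1


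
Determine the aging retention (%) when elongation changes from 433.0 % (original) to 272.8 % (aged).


Retention = aged / original * 100
= 272.8 / 433.0 * 100
= 63.0%

63.0%


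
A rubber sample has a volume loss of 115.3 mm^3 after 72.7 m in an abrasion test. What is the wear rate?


Rate = volume_loss / distance
= 115.3 / 72.7
= 1.586 mm^3/m

1.586 mm^3/m


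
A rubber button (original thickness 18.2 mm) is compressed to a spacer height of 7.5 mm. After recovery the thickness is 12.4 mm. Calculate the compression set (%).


CS = (t0 - recovered) / (t0 - ts) * 100
= (18.2 - 12.4) / (18.2 - 7.5) * 100
= 5.8 / 10.7 * 100
= 54.2%

54.2%


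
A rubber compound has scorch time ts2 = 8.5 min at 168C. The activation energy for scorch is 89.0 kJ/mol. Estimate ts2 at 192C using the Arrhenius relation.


Convert temperatures: T1 = 168 + 273.15 = 441.15 K, T2 = 192 + 273.15 = 465.15 K
ts2_new = 8.5 * exp(89000 / 8.314 * (1/465.15 - 1/441.15))
1/T2 - 1/T1 = -1.1696e-04
ts2_new = 2.43 min

2.43 min


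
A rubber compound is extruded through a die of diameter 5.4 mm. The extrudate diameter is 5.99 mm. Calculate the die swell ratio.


Die swell ratio = D_extrudate / D_die
= 5.99 / 5.4
= 1.109

Die swell = 1.109


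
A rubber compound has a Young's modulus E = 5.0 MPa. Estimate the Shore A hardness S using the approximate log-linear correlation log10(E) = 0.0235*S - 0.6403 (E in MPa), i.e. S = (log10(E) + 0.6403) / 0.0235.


log10(E) = 0.0235*S - 0.6403  =>  S = (log10(E) + 0.6403) / 0.0235
log10(5.0) = 0.698970
S = (0.698970 + 0.6403) / 0.0235 = 1.339270 / 0.0235
S = 57.0

Shore A = 57.0


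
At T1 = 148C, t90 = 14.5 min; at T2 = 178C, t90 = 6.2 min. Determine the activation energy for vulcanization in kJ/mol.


T1 = 421.15 K, T2 = 451.15 K
1/T1 - 1/T2 = 1.5789e-04
ln(t1/t2) = ln(14.5/6.2) = 0.8496
Ea = 8.314 * 0.8496 / 1.5789e-04 = 44736.3665 J/mol
Ea = 44.74 kJ/mol

44.74 kJ/mol


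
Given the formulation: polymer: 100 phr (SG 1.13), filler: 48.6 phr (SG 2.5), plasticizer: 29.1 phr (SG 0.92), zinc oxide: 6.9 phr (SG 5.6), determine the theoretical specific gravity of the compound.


Sum of weights = 184.6
Volume contributions:
  polymer: 100/1.13 = 88.4956
  filler: 48.6/2.5 = 19.4400
  plasticizer: 29.1/0.92 = 31.6304
  zinc oxide: 6.9/5.6 = 1.2321
Sum of volumes = 140.7982
SG = 184.6 / 140.7982 = 1.311

SG = 1.311


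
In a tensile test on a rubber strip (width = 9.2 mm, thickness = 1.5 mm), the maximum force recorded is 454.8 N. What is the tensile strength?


Area = width * thickness = 9.2 * 1.5 = 13.8 mm^2
TS = force / area = 454.8 / 13.8 = 32.96 MPa

32.96 MPa


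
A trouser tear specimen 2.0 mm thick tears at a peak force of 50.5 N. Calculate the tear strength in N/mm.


Tear strength = force / thickness
= 50.5 / 2.0
= 25.25 N/mm

25.25 N/mm


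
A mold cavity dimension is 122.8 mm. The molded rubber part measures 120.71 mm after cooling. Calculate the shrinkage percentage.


Shrinkage = (mold - part) / mold * 100
= (122.8 - 120.71) / 122.8 * 100
= 2.09 / 122.8 * 100
= 1.7%

1.7%


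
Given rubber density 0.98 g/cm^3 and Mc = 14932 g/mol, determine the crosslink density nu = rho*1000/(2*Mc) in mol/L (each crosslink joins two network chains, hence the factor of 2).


nu = rho * 1000 / (2 * Mc)
nu = 0.98 * 1000 / (2 * 14932)
nu = 980.0 / 29864
nu = 0.0328 mol/L

0.0328 mol/L


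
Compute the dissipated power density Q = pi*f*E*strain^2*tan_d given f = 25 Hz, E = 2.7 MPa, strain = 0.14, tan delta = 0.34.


Q = pi * f * E * strain^2 * tan_d
= pi * 25 * 2.7 * 0.14^2 * 0.34
= pi * 25 * 2.7 * 0.0196 * 0.34
= 1.4132

Q = 1.4132


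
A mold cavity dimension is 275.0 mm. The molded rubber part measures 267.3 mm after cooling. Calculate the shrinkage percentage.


Shrinkage = (mold - part) / mold * 100
= (275.0 - 267.3) / 275.0 * 100
= 7.7 / 275.0 * 100
= 2.8%

2.8%


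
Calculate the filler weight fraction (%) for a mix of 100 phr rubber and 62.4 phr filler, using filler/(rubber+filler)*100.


Filler % = filler / (rubber + filler) * 100
= 62.4 / (100 + 62.4) * 100
= 62.4 / 162.4 * 100
= 38.42%

38.42%


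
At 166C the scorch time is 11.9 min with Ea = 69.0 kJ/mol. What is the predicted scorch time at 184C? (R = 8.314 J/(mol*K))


Convert temperatures: T1 = 166 + 273.15 = 439.15 K, T2 = 184 + 273.15 = 457.15 K
ts2_new = 11.9 * exp(69000 / 8.314 * (1/457.15 - 1/439.15))
1/T2 - 1/T1 = -8.9660e-05
ts2_new = 5.65 min

5.65 min


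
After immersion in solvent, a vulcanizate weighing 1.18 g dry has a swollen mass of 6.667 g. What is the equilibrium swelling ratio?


Q = W_swollen / W_dry
Q = 6.667 / 1.18
Q = 5.65

Q = 5.65


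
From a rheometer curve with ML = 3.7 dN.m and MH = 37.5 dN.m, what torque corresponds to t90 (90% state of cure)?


M90 = ML + 0.9 * (MH - ML)
M90 = 3.7 + 0.9 * (37.5 - 3.7)
M90 = 3.7 + 0.9 * 33.8
M90 = 34.12 dN.m

34.12 dN.m


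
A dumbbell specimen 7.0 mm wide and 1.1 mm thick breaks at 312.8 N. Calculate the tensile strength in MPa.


Area = width * thickness = 7.0 * 1.1 = 7.7 mm^2
TS = force / area = 312.8 / 7.7 = 40.62 MPa

40.62 MPa


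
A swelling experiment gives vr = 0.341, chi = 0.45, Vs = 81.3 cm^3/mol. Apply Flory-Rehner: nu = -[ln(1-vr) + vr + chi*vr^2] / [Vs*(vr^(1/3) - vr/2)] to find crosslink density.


ln(1 - vr) = ln(1 - 0.341) = -0.4170
Numerator = -((-0.4170) + 0.341 + 0.45 * 0.341^2) = 0.0237
Denominator = 81.3 * (0.341^(1/3) - 0.341/2) = 42.9375
nu = 0.0237 / 42.9375 = 5.5209e-04 mol/cm^3

5.5209e-04 mol/cm^3


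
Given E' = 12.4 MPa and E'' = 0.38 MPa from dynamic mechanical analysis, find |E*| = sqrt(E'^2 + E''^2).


|E*| = sqrt(E'^2 + E''^2)
= sqrt(12.4^2 + 0.38^2)
= sqrt(153.7600 + 0.1444)
= 12.406 MPa

12.406 MPa


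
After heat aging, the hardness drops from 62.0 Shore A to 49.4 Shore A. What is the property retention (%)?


Retention = aged / original * 100
= 49.4 / 62.0 * 100
= 79.7%

79.7%


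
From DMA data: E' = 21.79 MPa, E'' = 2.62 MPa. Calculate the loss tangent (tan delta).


tan delta = E'' / E'
= 2.62 / 21.79
= 0.1202

tan delta = 0.1202


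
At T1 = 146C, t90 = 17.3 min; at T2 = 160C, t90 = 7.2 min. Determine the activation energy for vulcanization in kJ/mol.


T1 = 419.15 K, T2 = 433.15 K
1/T1 - 1/T2 = 7.7112e-05
ln(t1/t2) = ln(17.3/7.2) = 0.8766
Ea = 8.314 * 0.8766 / 7.7112e-05 = 94515.6796 J/mol
Ea = 94.52 kJ/mol

94.52 kJ/mol


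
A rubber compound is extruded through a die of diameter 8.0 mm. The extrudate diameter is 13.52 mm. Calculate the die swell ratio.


Die swell ratio = D_extrudate / D_die
= 13.52 / 8.0
= 1.69

Die swell = 1.69


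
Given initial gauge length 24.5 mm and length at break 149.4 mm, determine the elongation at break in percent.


Elongation = (Lf - L0) / L0 * 100
= (149.4 - 24.5) / 24.5 * 100
= 124.9 / 24.5 * 100
= 509.8%

509.8%


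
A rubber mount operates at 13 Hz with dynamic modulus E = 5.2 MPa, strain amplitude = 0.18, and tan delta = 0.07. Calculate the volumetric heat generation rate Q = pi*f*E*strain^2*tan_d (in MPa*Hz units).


Q = pi * f * E * strain^2 * tan_d
= pi * 13 * 5.2 * 0.18^2 * 0.07
= pi * 13 * 5.2 * 0.0324 * 0.07
= 0.4817

Q = 0.4817


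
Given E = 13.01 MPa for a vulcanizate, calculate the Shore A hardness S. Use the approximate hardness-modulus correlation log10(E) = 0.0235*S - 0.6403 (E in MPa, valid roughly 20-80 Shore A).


log10(E) = 0.0235*S - 0.6403  =>  S = (log10(E) + 0.6403) / 0.0235
log10(13.01) = 1.114277
S = (1.114277 + 0.6403) / 0.0235 = 1.754577 / 0.0235
S = 74.7

Shore A = 74.7


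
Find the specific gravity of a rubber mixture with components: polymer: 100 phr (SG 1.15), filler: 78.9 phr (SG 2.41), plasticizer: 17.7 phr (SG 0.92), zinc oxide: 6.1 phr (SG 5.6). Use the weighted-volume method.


Sum of weights = 202.7
Volume contributions:
  polymer: 100/1.15 = 86.9565
  filler: 78.9/2.41 = 32.7386
  plasticizer: 17.7/0.92 = 19.2391
  zinc oxide: 6.1/5.6 = 1.0893
Sum of volumes = 140.0235
SG = 202.7 / 140.0235 = 1.448

SG = 1.448


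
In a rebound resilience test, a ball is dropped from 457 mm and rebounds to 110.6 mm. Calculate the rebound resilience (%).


Resilience = h_rebound / h_drop * 100
= 110.6 / 457 * 100
= 24.2%

24.2%


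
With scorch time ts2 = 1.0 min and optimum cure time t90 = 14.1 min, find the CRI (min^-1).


CRI = 100 / (t90 - ts2)
= 100 / (14.1 - 1.0)
= 100 / 13.1
= 7.63 min^-1

7.63 min^-1


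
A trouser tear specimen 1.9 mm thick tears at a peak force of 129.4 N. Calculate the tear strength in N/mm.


Tear strength = force / thickness
= 129.4 / 1.9
= 68.11 N/mm

68.11 N/mm


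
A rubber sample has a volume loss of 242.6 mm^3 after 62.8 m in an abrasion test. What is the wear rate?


Rate = volume_loss / distance
= 242.6 / 62.8
= 3.863 mm^3/m

3.863 mm^3/m


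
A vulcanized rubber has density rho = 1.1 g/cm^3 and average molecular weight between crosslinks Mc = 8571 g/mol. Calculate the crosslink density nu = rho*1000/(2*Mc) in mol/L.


nu = rho * 1000 / (2 * Mc)
nu = 1.1 * 1000 / (2 * 8571)
nu = 1100.0 / 17142
nu = 0.0642 mol/L

0.0642 mol/L


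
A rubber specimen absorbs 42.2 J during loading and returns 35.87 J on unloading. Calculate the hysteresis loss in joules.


Hysteresis loss = loading - unloading
= 42.2 - 35.87
= 6.33 J

6.33 J


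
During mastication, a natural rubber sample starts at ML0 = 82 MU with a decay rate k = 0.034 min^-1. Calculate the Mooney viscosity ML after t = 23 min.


ML = ML0 * exp(-k * t)
ML = 82 * exp(-0.034 * 23)
ML = 82 * 0.4575
ML = 37.51 MU

37.51 MU


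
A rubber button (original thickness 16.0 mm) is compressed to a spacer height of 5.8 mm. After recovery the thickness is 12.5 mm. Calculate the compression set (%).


CS = (t0 - recovered) / (t0 - ts) * 100
= (16.0 - 12.5) / (16.0 - 5.8) * 100
= 3.5 / 10.2 * 100
= 34.3%

34.3%


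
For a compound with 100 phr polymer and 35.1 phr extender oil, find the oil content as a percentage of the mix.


Oil % = oil / (100 + oil) * 100
= 35.1 / (100 + 35.1) * 100
= 35.1 / 135.1 * 100
= 25.98%

25.98%


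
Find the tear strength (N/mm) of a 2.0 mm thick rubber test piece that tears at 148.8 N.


Tear strength = force / thickness
= 148.8 / 2.0
= 74.4 N/mm

74.4 N/mm


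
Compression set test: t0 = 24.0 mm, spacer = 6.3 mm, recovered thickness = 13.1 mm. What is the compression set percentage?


CS = (t0 - recovered) / (t0 - ts) * 100
= (24.0 - 13.1) / (24.0 - 6.3) * 100
= 10.9 / 17.7 * 100
= 61.6%

61.6%


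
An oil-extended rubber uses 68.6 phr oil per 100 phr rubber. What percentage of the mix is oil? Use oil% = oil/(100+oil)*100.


Oil % = oil / (100 + oil) * 100
= 68.6 / (100 + 68.6) * 100
= 68.6 / 168.6 * 100
= 40.69%

40.69%


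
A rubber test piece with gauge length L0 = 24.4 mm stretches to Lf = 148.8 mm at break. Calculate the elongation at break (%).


Elongation = (Lf - L0) / L0 * 100
= (148.8 - 24.4) / 24.4 * 100
= 124.4 / 24.4 * 100
= 509.8%

509.8%


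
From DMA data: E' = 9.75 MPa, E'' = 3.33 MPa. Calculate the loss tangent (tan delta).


tan delta = E'' / E'
= 3.33 / 9.75
= 0.3415

tan delta = 0.3415


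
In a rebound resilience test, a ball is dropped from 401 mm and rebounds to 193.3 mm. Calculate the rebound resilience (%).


Resilience = h_rebound / h_drop * 100
= 193.3 / 401 * 100
= 48.2%

48.2%


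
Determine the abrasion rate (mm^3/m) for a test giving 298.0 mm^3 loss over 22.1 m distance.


Rate = volume_loss / distance
= 298.0 / 22.1
= 13.484 mm^3/m

13.484 mm^3/m


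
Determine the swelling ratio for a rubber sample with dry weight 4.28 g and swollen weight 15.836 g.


Q = W_swollen / W_dry
Q = 15.836 / 4.28
Q = 3.7

Q = 3.7


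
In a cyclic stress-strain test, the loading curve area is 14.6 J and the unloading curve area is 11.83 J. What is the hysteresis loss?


Hysteresis loss = loading - unloading
= 14.6 - 11.83
= 2.77 J

2.77 J


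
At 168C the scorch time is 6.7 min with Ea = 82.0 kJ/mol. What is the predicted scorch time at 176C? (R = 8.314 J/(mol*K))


Convert temperatures: T1 = 168 + 273.15 = 441.15 K, T2 = 176 + 273.15 = 449.15 K
ts2_new = 6.7 * exp(82000 / 8.314 * (1/449.15 - 1/441.15))
1/T2 - 1/T1 = -4.0375e-05
ts2_new = 4.5 min

4.5 min


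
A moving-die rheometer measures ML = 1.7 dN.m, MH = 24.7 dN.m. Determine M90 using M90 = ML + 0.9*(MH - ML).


M90 = ML + 0.9 * (MH - ML)
M90 = 1.7 + 0.9 * (24.7 - 1.7)
M90 = 1.7 + 0.9 * 23.0
M90 = 22.4 dN.m

22.4 dN.m


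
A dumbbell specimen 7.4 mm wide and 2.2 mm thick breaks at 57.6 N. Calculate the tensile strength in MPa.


Area = width * thickness = 7.4 * 2.2 = 16.28 mm^2
TS = force / area = 57.6 / 16.28 = 3.54 MPa

3.54 MPa


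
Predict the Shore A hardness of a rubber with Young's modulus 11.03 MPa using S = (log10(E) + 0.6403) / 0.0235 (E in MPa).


log10(E) = 0.0235*S - 0.6403  =>  S = (log10(E) + 0.6403) / 0.0235
log10(11.03) = 1.042576
S = (1.042576 + 0.6403) / 0.0235 = 1.682876 / 0.0235
S = 71.6

Shore A = 71.6


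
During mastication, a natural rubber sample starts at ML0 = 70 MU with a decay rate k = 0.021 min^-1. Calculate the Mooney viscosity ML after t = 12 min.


ML = ML0 * exp(-k * t)
ML = 70 * exp(-0.021 * 12)
ML = 70 * 0.7772
ML = 54.41 MU

54.41 MU


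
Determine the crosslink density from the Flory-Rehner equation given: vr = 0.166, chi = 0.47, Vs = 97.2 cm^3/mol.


ln(1 - vr) = ln(1 - 0.166) = -0.1815
Numerator = -((-0.1815) + 0.166 + 0.47 * 0.166^2) = 0.0026
Denominator = 97.2 * (0.166^(1/3) - 0.166/2) = 45.3522
nu = 0.0026 / 45.3522 = 5.6680e-05 mol/cm^3

5.6680e-05 mol/cm^3
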